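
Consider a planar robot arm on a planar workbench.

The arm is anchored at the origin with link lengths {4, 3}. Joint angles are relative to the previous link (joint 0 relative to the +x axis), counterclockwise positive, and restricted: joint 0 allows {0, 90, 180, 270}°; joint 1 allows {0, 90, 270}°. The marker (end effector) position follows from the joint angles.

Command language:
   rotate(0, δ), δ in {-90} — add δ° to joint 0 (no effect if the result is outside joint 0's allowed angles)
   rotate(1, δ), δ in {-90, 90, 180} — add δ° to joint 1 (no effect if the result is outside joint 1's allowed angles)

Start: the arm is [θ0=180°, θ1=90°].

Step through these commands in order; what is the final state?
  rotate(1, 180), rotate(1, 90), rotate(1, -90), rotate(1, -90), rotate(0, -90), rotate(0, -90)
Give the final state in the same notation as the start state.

initial: [θ0=180°, θ1=90°]
1. rotate(1, 180) → [θ0=180°, θ1=270°]
2. rotate(1, 90) → [θ0=180°, θ1=0°]
3. rotate(1, -90) → [θ0=180°, θ1=270°]
4. rotate(1, -90) → [θ0=180°, θ1=270°]
5. rotate(0, -90) → [θ0=90°, θ1=270°]
6. rotate(0, -90) → [θ0=0°, θ1=270°]

[θ0=0°, θ1=270°]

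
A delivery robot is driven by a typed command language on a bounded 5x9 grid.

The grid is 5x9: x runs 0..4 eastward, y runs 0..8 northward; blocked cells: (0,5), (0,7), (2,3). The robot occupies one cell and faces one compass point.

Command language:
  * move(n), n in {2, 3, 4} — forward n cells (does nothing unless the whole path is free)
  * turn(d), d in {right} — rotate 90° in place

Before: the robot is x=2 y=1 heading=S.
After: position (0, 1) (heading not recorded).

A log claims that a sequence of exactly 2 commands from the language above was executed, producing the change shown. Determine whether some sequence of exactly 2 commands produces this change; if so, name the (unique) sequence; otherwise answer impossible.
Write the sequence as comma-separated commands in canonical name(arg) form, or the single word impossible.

key: order matters: swapping turn(right) and move(2) lands elsewhere
from: x=2 y=1 heading=S
t=1 turn(right) ⇒ x=2 y=1 heading=W
t=2 move(2) ⇒ x=0 y=1 heading=W
no rival 2-sequence matches.

turn(right), move(2)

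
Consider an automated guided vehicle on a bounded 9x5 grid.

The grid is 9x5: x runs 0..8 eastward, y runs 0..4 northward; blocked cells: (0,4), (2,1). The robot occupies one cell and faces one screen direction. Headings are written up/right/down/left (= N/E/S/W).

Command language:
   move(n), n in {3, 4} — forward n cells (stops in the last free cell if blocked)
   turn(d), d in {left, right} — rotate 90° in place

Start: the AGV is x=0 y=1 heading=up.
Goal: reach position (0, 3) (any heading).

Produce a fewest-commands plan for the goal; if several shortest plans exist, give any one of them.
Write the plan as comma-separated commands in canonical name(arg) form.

move(4)

start: x=0 y=1 heading=up
step 1 (move(4)): x=0 y=3 heading=up
minimal: 1 command(s), checked below 1.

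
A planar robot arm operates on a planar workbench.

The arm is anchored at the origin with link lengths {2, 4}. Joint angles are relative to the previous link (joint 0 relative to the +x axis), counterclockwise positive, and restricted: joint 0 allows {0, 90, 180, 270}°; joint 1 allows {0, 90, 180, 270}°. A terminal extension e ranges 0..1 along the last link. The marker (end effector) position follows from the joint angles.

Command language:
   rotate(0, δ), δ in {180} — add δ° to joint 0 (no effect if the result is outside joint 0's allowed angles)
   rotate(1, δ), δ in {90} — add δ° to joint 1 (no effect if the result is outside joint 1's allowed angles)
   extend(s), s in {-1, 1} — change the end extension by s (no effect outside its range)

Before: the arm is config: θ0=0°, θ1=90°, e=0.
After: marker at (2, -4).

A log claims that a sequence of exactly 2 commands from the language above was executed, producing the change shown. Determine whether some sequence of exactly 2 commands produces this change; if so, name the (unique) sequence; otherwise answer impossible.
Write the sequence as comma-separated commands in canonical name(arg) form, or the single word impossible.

start: config: θ0=0°, θ1=90°, e=0
1. rotate(1, 90) → config: θ0=0°, θ1=180°, e=0
2. rotate(1, 90) → config: θ0=0°, θ1=270°, e=0
uniquely the one of 16 2-step routes that fits.

rotate(1, 90), rotate(1, 90)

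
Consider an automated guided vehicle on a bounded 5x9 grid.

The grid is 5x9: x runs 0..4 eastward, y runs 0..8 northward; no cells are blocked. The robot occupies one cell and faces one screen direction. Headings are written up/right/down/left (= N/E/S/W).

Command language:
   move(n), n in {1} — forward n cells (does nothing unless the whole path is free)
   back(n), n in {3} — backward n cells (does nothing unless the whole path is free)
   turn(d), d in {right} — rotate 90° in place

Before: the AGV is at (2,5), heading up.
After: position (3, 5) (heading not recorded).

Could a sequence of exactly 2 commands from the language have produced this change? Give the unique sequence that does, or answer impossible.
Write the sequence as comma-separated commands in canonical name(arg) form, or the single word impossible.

key: order matters: swapping turn(right) and move(1) lands elsewhere
from: at (2,5), heading up
1. turn(right) → at (2,5), heading right
2. move(1) → at (3,5), heading right
all 9 alternatives checked — unique.

turn(right), move(1)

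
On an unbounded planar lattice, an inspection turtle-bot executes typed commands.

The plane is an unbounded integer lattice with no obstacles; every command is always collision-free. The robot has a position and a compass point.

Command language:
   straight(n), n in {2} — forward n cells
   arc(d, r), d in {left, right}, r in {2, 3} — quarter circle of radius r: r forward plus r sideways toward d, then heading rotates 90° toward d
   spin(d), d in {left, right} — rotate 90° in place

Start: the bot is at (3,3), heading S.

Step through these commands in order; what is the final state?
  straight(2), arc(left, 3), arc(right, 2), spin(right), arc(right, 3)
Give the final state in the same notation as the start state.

start: at (3,3), heading S
[1] after straight(2): at (3,1), heading S
[2] after arc(left, 3): at (6,-2), heading E
[3] after arc(right, 2): at (8,-4), heading S
[4] after spin(right): at (8,-4), heading W
[5] after arc(right, 3): at (5,-1), heading N

at (5,-1), heading N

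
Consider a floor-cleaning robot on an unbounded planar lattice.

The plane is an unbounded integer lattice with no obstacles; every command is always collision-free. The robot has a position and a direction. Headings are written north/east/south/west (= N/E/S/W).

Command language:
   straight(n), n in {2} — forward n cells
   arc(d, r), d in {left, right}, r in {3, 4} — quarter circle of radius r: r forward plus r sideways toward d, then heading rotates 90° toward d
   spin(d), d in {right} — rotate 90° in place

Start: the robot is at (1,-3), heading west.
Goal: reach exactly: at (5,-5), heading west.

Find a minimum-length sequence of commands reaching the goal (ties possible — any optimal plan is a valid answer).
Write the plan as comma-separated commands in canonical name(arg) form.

initial: at (1,-3), heading west
step 1 (spin(right)): at (1,-3), heading north
step 2 (arc(right, 4)): at (5,1), heading east
step 3 (arc(right, 3)): at (8,-2), heading south
step 4 (arc(right, 3)): at (5,-5), heading west
no 3-step plan works, so 4 is optimal.

spin(right), arc(right, 4), arc(right, 3), arc(right, 3)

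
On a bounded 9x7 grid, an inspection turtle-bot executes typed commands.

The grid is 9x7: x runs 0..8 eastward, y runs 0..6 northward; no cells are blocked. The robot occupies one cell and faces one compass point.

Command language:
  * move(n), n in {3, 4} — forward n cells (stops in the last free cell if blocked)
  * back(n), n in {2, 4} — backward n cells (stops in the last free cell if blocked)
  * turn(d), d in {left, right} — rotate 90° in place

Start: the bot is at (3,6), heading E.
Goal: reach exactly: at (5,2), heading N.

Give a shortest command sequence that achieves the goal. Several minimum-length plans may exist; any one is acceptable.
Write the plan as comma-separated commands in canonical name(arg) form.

from: at (3,6), heading E
[1] after back(2): at (1,6), heading E
[2] after move(4): at (5,6), heading E
[3] after turn(left): at (5,6), heading N
[4] after back(4): at (5,2), heading N
minimal: 4 command(s), checked below 4.

back(2), move(4), turn(left), back(4)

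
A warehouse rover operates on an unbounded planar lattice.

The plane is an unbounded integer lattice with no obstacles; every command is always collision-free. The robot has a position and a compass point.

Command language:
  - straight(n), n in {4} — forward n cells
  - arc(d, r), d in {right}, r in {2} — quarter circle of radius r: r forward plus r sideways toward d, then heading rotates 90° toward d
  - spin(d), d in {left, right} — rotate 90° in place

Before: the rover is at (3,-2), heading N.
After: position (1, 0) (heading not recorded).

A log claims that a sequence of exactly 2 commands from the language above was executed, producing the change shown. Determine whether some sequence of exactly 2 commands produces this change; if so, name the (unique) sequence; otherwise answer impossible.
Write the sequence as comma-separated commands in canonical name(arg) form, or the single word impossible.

key: running arc(right, 2) before spin(left) would end elsewhere — order is forced
t0: at (3,-2), heading N
1. spin(left) → at (3,-2), heading W
2. arc(right, 2) → at (1,0), heading N
uniquely the one of 16 2-step routes that fits.

spin(left), arc(right, 2)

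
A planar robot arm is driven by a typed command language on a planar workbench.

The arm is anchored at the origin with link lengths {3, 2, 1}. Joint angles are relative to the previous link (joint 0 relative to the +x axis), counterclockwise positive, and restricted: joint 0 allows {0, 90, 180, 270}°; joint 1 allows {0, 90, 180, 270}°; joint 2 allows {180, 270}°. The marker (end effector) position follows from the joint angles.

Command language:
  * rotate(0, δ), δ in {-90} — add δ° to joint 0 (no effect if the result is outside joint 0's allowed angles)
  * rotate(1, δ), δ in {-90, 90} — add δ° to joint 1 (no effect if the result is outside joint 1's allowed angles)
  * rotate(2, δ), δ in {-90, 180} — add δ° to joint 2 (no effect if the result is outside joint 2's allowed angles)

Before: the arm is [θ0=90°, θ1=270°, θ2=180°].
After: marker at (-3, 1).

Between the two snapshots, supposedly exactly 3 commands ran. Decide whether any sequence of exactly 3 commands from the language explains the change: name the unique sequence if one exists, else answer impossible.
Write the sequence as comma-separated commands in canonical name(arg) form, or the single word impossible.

rotate(0, -90), rotate(0, -90), rotate(0, -90)

start: [θ0=90°, θ1=270°, θ2=180°]
1. rotate(0, -90) → [θ0=0°, θ1=270°, θ2=180°]
2. rotate(0, -90) → [θ0=270°, θ1=270°, θ2=180°]
3. rotate(0, -90) → [θ0=180°, θ1=270°, θ2=180°]
all 125 alternatives checked — unique.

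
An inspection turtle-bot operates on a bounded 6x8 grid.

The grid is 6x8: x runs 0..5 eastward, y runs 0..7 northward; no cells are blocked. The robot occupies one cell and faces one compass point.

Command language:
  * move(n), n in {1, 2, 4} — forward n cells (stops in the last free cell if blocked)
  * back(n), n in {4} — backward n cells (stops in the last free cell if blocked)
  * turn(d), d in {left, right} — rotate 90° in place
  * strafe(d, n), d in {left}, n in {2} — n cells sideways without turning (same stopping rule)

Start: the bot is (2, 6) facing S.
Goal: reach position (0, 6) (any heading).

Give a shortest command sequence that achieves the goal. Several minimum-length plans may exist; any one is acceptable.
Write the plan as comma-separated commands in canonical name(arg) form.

t0: (2, 6) facing S
[1] after turn(left): (2, 6) facing E
[2] after back(4): (0, 6) facing E
minimal: 2 command(s), checked below 2.

turn(left), back(4)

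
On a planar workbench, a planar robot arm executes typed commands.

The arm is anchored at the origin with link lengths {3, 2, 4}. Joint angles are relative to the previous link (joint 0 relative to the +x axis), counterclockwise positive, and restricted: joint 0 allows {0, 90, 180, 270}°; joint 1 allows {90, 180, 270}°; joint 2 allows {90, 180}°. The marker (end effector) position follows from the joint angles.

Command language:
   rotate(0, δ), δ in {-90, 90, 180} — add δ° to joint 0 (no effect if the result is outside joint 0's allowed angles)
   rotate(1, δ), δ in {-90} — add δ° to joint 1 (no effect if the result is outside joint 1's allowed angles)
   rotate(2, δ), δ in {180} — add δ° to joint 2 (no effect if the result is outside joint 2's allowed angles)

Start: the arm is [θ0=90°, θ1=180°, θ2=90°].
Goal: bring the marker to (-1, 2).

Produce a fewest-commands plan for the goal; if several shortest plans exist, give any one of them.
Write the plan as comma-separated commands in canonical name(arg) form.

initial: [θ0=90°, θ1=180°, θ2=90°]
step 1 (rotate(1, -90)): [θ0=90°, θ1=90°, θ2=90°]
step 2 (rotate(0, -90)): [θ0=0°, θ1=90°, θ2=90°]
nothing shorter than 2 reaches the goal.

rotate(1, -90), rotate(0, -90)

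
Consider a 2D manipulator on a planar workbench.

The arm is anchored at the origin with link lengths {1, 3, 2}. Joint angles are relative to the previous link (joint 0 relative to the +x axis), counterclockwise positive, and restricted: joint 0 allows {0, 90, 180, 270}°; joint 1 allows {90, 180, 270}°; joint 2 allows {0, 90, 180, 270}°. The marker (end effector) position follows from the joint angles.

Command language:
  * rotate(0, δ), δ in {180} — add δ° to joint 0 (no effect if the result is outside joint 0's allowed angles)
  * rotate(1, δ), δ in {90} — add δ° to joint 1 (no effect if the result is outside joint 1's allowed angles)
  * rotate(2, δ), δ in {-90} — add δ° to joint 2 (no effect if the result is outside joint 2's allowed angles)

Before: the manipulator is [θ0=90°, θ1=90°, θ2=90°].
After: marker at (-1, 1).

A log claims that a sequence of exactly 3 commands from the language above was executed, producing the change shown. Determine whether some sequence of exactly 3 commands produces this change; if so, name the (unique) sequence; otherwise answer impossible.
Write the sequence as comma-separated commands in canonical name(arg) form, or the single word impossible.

from: [θ0=90°, θ1=90°, θ2=90°]
t=1 rotate(2, -90) ⇒ [θ0=90°, θ1=90°, θ2=0°]
t=2 rotate(2, -90) ⇒ [θ0=90°, θ1=90°, θ2=270°]
t=3 rotate(2, -90) ⇒ [θ0=90°, θ1=90°, θ2=180°]
all 27 alternatives checked — unique.

rotate(2, -90), rotate(2, -90), rotate(2, -90)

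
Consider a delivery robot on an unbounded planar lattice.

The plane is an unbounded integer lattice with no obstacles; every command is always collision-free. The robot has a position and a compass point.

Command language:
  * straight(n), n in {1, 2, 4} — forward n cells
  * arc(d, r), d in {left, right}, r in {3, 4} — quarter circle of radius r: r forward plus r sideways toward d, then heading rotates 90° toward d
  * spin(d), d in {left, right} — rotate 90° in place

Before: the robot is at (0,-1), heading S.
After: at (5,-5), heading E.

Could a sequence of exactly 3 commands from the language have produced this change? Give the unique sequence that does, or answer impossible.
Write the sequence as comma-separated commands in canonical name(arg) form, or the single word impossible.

straight(1), arc(left, 3), straight(2)

key: position moved to (5,-5) AND the heading swung to E — translation plus rotation needed
initial: at (0,-1), heading S
[1] after straight(1): at (0,-2), heading S
[2] after arc(left, 3): at (3,-5), heading E
[3] after straight(2): at (5,-5), heading E
uniquely the one of 729 3-step routes that fits.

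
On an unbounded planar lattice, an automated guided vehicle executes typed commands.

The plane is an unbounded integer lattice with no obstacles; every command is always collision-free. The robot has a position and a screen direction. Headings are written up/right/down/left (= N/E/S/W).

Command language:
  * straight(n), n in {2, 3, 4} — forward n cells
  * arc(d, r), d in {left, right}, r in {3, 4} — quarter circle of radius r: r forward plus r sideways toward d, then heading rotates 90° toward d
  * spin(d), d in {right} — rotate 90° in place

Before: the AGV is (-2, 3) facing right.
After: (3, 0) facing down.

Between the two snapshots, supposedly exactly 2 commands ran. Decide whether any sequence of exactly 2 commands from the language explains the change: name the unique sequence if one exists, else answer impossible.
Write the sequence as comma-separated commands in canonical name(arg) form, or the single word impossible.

straight(2), arc(right, 3)

key: running arc(right, 3) before straight(2) would end elsewhere — order is forced
t0: (-2, 3) facing right
t=1 straight(2) ⇒ (0, 3) facing right
t=2 arc(right, 3) ⇒ (3, 0) facing down
all 64 alternatives checked — unique.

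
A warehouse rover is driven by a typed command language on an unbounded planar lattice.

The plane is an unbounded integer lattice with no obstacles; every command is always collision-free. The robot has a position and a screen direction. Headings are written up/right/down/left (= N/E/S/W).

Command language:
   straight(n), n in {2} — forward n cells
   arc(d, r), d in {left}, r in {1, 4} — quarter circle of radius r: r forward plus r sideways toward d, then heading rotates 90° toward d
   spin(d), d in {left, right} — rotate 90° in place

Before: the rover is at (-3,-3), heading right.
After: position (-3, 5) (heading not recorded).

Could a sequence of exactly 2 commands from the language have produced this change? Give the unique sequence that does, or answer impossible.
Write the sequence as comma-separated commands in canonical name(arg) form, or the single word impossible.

arc(left, 4), arc(left, 4)

begin: at (-3,-3), heading right
t=1 arc(left, 4) ⇒ at (1,1), heading up
t=2 arc(left, 4) ⇒ at (-3,5), heading left
all 25 alternatives checked — unique.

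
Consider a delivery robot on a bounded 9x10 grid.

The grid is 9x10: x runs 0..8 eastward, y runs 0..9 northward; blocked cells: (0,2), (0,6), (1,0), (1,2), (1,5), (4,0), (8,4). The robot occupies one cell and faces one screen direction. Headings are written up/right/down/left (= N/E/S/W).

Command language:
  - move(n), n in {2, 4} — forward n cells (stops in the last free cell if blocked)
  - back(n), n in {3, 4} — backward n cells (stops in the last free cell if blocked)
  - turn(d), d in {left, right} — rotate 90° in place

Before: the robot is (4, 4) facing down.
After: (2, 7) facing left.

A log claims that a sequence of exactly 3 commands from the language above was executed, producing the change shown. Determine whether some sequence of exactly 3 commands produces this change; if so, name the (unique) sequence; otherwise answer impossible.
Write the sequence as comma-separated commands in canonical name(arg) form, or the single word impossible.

key: running move(2) before back(3) would end elsewhere — order is forced
t0: (4, 4) facing down
1. back(3) → (4, 7) facing down
2. turn(right) → (4, 7) facing left
3. move(2) → (2, 7) facing left
no other 3-command option fits: unique.

back(3), turn(right), move(2)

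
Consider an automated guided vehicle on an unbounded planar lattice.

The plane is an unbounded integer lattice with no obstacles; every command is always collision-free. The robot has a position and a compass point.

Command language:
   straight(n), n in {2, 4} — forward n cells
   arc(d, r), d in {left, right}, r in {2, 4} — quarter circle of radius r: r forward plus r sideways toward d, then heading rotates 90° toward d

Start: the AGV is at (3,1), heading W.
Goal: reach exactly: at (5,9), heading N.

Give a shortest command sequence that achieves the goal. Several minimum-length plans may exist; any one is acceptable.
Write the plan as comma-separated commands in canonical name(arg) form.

straight(2), arc(right, 2), arc(right, 2), arc(left, 4)

begin: at (3,1), heading W
[1] after straight(2): at (1,1), heading W
[2] after arc(right, 2): at (-1,3), heading N
[3] after arc(right, 2): at (1,5), heading E
[4] after arc(left, 4): at (5,9), heading N
nothing shorter than 4 reaches the goal.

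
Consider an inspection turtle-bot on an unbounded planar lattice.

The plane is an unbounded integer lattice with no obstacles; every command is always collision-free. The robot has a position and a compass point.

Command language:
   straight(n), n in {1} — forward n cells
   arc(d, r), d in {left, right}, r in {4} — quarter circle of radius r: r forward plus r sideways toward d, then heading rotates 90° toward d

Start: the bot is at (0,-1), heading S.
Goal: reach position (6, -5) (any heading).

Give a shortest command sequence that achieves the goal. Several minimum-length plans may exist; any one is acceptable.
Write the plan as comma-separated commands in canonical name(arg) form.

t0: at (0,-1), heading S
t=1 arc(left, 4) ⇒ at (4,-5), heading E
t=2 straight(1) ⇒ at (5,-5), heading E
t=3 straight(1) ⇒ at (6,-5), heading E
nothing shorter than 3 reaches the goal.

arc(left, 4), straight(1), straight(1)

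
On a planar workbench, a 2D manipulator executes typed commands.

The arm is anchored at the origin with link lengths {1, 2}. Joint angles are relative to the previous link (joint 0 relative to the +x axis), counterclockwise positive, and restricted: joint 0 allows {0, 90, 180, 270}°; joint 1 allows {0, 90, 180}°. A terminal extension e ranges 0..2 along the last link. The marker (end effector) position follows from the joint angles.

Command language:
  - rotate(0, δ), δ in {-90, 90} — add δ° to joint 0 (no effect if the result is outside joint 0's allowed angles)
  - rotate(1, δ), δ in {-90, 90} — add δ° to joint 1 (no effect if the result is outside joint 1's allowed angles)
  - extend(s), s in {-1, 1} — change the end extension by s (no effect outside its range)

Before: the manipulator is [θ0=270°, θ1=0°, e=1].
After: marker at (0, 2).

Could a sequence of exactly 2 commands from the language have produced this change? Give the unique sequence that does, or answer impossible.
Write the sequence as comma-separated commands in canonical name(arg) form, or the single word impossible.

initial: [θ0=270°, θ1=0°, e=1]
1. rotate(1, 90) → [θ0=270°, θ1=90°, e=1]
2. rotate(1, 90) → [θ0=270°, θ1=180°, e=1]
uniquely the one of 36 2-step routes that fits.

rotate(1, 90), rotate(1, 90)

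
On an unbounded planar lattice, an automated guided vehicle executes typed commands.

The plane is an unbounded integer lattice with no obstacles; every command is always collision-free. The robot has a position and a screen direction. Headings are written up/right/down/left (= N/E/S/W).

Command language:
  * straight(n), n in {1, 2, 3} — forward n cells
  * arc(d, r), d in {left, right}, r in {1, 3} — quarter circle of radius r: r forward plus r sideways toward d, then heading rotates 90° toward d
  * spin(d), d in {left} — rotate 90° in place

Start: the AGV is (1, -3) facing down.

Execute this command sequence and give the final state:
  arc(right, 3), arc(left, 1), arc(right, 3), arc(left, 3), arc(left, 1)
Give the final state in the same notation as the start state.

start: (1, -3) facing down
t=1 arc(right, 3) ⇒ (-2, -6) facing left
t=2 arc(left, 1) ⇒ (-3, -7) facing down
t=3 arc(right, 3) ⇒ (-6, -10) facing left
t=4 arc(left, 3) ⇒ (-9, -13) facing down
t=5 arc(left, 1) ⇒ (-8, -14) facing right

(-8, -14) facing right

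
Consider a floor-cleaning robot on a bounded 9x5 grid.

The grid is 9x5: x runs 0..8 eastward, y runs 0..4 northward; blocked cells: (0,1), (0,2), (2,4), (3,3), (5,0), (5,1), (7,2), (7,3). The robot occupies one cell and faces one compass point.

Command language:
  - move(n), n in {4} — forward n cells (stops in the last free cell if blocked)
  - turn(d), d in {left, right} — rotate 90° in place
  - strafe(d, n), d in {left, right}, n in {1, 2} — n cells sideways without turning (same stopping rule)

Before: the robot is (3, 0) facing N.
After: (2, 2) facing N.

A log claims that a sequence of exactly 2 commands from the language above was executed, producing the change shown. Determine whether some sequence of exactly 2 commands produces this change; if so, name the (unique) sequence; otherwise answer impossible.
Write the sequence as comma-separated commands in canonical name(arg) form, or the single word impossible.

move(4), strafe(left, 1)

key: running strafe(left, 1) before move(4) would end elsewhere — order is forced
start: (3, 0) facing N
[1] after move(4): (3, 2) facing N
[2] after strafe(left, 1): (2, 2) facing N
no other 2-command option fits: unique.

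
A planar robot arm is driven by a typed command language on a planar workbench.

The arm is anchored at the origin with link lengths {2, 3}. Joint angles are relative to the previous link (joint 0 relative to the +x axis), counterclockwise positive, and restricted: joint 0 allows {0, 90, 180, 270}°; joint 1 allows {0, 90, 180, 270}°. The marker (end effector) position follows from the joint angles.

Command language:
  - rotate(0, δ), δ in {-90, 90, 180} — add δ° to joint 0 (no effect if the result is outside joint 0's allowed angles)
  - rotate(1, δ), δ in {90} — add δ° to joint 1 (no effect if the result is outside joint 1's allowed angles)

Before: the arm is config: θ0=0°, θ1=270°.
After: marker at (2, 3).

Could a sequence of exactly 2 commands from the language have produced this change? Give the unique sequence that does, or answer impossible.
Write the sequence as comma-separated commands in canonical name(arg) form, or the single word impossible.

from: config: θ0=0°, θ1=270°
1. rotate(1, 90) → config: θ0=0°, θ1=0°
2. rotate(1, 90) → config: θ0=0°, θ1=90°
all 16 alternatives checked — unique.

rotate(1, 90), rotate(1, 90)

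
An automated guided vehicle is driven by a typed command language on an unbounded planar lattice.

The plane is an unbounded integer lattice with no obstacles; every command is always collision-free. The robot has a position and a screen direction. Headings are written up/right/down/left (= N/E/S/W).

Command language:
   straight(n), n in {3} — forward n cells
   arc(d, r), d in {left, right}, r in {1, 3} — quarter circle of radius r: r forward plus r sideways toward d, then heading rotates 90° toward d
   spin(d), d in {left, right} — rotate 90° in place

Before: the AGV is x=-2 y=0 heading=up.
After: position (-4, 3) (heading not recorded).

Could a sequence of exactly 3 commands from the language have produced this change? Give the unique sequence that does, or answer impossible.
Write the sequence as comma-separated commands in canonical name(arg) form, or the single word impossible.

key: running arc(left, 1) before straight(3) would end elsewhere — order is forced
t0: x=-2 y=0 heading=up
step 1 (straight(3)): x=-2 y=3 heading=up
step 2 (arc(left, 1)): x=-3 y=4 heading=left
step 3 (arc(left, 1)): x=-4 y=3 heading=down
uniquely the one of 343 3-step routes that fits.

straight(3), arc(left, 1), arc(left, 1)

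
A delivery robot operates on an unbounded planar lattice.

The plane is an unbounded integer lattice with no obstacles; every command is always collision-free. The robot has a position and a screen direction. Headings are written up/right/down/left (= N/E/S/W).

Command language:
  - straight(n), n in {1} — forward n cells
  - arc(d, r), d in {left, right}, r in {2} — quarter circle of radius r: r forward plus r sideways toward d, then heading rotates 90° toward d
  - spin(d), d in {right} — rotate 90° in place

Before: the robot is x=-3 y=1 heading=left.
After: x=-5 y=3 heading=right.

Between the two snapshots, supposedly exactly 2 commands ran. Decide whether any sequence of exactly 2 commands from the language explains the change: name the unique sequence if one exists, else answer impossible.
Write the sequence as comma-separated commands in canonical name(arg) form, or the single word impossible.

arc(right, 2), spin(right)

key: order matters: swapping arc(right, 2) and spin(right) lands elsewhere
t0: x=-3 y=1 heading=left
step 1 (arc(right, 2)): x=-5 y=3 heading=up
step 2 (spin(right)): x=-5 y=3 heading=right
no other 2-command option fits: unique.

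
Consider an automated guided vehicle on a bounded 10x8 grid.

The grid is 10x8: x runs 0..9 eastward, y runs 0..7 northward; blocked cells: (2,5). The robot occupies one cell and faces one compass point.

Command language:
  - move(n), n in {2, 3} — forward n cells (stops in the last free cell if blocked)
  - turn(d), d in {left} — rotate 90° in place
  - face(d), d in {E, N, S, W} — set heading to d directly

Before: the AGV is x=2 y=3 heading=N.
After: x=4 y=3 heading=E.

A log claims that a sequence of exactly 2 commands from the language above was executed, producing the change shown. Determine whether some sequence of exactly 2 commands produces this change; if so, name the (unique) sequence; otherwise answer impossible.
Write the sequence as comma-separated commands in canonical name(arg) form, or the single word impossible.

face(E), move(2)

key: cell and facing (now E) both changed — the 2 commands mix motion and turning
initial: x=2 y=3 heading=N
t=1 face(E) ⇒ x=2 y=3 heading=E
t=2 move(2) ⇒ x=4 y=3 heading=E
uniquely the one of 49 2-step routes that fits.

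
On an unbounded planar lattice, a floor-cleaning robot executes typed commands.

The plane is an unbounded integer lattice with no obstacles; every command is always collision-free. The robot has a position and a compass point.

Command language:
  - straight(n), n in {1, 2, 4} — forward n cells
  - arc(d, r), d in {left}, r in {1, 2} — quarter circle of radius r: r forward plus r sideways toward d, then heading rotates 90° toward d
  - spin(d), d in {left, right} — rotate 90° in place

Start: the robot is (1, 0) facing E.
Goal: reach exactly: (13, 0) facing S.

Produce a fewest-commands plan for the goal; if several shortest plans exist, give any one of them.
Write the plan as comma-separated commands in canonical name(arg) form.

straight(4), straight(4), straight(4), spin(right)

begin: (1, 0) facing E
1. straight(4) → (5, 0) facing E
2. straight(4) → (9, 0) facing E
3. straight(4) → (13, 0) facing E
4. spin(right) → (13, 0) facing S
nothing shorter than 4 reaches the goal.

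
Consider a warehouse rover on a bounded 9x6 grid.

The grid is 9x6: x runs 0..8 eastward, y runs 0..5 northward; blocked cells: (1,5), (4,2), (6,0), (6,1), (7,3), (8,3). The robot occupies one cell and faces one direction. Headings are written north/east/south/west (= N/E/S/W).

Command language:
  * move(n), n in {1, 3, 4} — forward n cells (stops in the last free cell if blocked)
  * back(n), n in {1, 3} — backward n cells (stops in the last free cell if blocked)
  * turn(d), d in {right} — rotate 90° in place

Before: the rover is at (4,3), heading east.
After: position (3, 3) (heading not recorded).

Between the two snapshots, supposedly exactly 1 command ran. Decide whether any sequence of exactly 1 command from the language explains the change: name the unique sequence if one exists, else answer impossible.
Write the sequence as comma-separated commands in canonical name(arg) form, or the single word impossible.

t0: at (4,3), heading east
t=1 back(1) ⇒ at (3,3), heading east
all 6 alternatives checked — unique.

back(1)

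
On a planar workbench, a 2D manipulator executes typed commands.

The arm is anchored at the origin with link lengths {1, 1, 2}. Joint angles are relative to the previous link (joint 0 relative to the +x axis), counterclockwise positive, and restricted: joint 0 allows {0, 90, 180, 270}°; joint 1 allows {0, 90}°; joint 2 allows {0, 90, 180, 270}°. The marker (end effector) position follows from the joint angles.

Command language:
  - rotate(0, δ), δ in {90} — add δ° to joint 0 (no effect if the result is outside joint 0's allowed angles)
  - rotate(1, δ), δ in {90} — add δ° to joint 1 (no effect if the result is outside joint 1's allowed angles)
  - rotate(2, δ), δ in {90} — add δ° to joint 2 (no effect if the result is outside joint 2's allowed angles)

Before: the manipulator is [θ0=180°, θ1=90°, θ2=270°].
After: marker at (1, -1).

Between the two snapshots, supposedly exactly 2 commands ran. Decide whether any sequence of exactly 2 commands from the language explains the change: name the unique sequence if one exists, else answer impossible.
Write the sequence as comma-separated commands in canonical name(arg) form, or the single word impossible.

from: [θ0=180°, θ1=90°, θ2=270°]
[1] after rotate(2, 90): [θ0=180°, θ1=90°, θ2=0°]
[2] after rotate(2, 90): [θ0=180°, θ1=90°, θ2=90°]
no other 2-command option fits: unique.

rotate(2, 90), rotate(2, 90)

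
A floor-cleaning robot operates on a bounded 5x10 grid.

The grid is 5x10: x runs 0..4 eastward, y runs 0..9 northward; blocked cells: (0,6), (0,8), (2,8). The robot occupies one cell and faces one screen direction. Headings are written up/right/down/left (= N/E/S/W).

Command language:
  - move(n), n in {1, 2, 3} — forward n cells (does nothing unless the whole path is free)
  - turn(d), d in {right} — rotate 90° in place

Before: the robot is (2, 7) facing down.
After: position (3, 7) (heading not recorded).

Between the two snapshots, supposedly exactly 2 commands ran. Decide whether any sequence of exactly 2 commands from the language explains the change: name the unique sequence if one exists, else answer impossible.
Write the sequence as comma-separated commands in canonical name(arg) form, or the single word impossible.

no 2-step route produces this change.

impossible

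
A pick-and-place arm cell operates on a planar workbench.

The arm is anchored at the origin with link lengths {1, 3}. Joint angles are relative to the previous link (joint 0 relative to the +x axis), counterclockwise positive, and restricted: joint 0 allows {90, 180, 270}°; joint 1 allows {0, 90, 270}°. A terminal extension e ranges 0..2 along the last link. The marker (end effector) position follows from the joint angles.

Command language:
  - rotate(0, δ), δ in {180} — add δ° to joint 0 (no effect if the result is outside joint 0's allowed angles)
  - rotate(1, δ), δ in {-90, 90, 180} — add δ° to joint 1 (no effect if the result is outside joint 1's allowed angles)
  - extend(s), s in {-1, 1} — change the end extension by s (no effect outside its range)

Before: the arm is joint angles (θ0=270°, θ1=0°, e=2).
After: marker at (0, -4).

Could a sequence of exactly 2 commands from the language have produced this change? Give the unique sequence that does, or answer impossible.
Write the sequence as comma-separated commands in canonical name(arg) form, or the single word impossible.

extend(-1), extend(-1)

initial: joint angles (θ0=270°, θ1=0°, e=2)
[1] after extend(-1): joint angles (θ0=270°, θ1=0°, e=1)
[2] after extend(-1): joint angles (θ0=270°, θ1=0°, e=0)
uniquely the one of 36 2-step routes that fits.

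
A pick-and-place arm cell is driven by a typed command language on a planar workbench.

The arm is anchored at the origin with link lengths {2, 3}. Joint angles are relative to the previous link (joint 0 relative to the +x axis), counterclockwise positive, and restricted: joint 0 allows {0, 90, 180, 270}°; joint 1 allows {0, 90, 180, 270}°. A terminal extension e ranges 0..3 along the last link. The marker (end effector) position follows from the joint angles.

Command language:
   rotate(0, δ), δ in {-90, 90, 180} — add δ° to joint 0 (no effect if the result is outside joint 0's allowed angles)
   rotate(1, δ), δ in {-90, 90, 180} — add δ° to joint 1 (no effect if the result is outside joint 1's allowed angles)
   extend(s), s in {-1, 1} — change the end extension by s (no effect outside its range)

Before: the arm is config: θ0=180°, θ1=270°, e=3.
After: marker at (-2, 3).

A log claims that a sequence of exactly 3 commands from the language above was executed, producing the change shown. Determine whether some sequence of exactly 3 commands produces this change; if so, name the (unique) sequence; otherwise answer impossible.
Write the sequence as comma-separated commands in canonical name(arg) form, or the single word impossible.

begin: config: θ0=180°, θ1=270°, e=3
step 1 (extend(-1)): config: θ0=180°, θ1=270°, e=2
step 2 (extend(-1)): config: θ0=180°, θ1=270°, e=1
step 3 (extend(-1)): config: θ0=180°, θ1=270°, e=0
no rival 3-sequence matches.

extend(-1), extend(-1), extend(-1)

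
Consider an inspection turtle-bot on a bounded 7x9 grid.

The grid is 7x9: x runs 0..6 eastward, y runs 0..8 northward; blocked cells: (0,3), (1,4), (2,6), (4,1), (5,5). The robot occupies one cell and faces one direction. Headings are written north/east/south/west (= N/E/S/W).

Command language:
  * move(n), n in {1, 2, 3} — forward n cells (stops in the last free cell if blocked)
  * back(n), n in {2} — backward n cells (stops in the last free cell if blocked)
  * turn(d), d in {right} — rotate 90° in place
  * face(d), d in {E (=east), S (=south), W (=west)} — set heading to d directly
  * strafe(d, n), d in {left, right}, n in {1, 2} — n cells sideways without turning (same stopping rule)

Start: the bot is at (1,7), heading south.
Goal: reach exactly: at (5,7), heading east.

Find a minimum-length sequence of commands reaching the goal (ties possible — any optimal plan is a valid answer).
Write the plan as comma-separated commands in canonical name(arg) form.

start: at (1,7), heading south
t=1 strafe(left, 2) ⇒ at (3,7), heading south
t=2 strafe(left, 2) ⇒ at (5,7), heading south
t=3 face(E) ⇒ at (5,7), heading east
shorter routes all fall short; 3 is best.

strafe(left, 2), strafe(left, 2), face(E)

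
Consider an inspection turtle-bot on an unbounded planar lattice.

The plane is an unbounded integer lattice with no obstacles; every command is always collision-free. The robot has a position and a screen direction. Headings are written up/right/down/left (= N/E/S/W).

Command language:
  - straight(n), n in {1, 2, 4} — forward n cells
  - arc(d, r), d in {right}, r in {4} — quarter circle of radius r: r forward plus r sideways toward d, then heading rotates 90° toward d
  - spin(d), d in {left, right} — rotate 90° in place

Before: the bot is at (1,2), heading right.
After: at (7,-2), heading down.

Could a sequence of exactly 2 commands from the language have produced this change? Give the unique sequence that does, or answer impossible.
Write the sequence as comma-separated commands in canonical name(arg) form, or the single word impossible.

key: order matters: swapping straight(2) and arc(right, 4) lands elsewhere
begin: at (1,2), heading right
[1] after straight(2): at (3,2), heading right
[2] after arc(right, 4): at (7,-2), heading down
no other 2-command option fits: unique.

straight(2), arc(right, 4)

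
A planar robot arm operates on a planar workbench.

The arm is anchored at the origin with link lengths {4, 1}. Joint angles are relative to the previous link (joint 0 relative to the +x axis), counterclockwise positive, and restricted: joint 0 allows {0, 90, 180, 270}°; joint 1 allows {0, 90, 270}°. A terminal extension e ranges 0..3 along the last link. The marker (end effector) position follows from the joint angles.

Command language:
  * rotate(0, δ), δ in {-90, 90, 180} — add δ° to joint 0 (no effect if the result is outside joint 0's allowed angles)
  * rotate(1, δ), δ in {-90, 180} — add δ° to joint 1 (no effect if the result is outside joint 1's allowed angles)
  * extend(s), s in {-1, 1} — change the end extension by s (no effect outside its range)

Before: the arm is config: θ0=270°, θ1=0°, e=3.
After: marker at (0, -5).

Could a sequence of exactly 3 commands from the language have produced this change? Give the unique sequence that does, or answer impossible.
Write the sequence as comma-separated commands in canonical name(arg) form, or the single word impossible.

extend(-1), extend(-1), extend(-1)

t0: config: θ0=270°, θ1=0°, e=3
t=1 extend(-1) ⇒ config: θ0=270°, θ1=0°, e=2
t=2 extend(-1) ⇒ config: θ0=270°, θ1=0°, e=1
t=3 extend(-1) ⇒ config: θ0=270°, θ1=0°, e=0
uniquely the one of 343 3-step routes that fits.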